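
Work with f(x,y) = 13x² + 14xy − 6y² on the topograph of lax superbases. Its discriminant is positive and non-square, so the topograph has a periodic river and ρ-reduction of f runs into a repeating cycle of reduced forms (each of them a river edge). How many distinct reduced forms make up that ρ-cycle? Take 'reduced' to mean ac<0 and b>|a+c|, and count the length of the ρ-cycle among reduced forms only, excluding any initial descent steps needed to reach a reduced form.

D = 508, ⌊√D⌋ = 22
river: ρ → (-6,22,1)
river: ρ → (1,22,-6)
river: ρ → (-6,14,13)
river: ρ → (13,12,-7)
river: ρ → (-7,16,9)
river: ρ → (9,20,-3)
river: ρ → (-3,22,2)
river: ρ → (2,22,-3)
river: ρ → (-3,20,9)
river: ρ → (9,16,-7)
river: ρ → (-7,12,13)
river: ρ → (13,14,-6)
ρ-cycle length = 12 (tail of 0 descent steps not counted)

12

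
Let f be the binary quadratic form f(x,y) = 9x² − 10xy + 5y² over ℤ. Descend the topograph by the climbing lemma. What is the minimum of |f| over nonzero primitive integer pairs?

translate: b→8 (≡-10 mod 18), so (9,-10,5)→(9,8,4)
flip: (9,8,4)→(4,-8,9)
translate: b→0 (≡-8 mod 8), so (4,-8,9)→(4,0,5)
reduced (well bottom): (4,0,5) with a≤c, −a<b≤a
well minimum = a = 4

4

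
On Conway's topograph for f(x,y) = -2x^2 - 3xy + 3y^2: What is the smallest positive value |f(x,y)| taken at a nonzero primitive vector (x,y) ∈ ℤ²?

descent: ρ → (3,3,-2)  [lands on river]
river: ρ → (-2,5,1)
river: ρ → (1,5,-2)
river: ρ → (-2,3,3)
closes: descent 1, river 4
min |a| on river = 1

1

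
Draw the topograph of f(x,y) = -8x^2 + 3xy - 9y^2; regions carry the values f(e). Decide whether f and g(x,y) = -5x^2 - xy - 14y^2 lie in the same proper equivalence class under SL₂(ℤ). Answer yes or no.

D₁ = -279, D₂ = -279
f is negative-definite; reduce −f:
−f: reduced (well bottom): (8,-3,9) with a≤c, −a<b≤a
flip sign back: reduced form of f is (-8,3,-9)
g is negative-definite; reduce −g:
−g: reduced (well bottom): (5,1,14) with a≤c, −a<b≤a
flip sign back: reduced form of g is (-5,-1,-14)
reduced forms (-8, 3, -9) vs (-5, -1, -14) ⇒ inequivalent

no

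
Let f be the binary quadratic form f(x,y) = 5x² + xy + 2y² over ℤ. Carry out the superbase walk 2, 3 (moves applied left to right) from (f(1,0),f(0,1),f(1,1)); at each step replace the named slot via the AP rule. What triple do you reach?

start (5,2,8) = (f(1,0),f(0,1),f(1,1))
replace slot 2: 2·(5+8) − 2 = 24 → (5,24,8)
replace slot 3: 2·(5+24) − 8 = 50 → (5,24,50)

5,24,50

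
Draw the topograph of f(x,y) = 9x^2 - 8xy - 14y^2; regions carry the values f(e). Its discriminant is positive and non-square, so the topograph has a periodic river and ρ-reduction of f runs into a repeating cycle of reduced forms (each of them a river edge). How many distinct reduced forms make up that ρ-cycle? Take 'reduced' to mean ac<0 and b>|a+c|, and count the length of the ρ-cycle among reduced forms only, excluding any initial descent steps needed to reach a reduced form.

D = 568, ⌊√D⌋ = 23
descent: ρ → (-14,8,9)  [lands on river]
river: ρ → (9,10,-13)
river: ρ → (-13,16,6)
river: ρ → (6,20,-7)
river: ρ → (-7,22,3)
river: ρ → (3,20,-14)
ρ-cycle length = 6 (tail of 1 descent step not counted)

6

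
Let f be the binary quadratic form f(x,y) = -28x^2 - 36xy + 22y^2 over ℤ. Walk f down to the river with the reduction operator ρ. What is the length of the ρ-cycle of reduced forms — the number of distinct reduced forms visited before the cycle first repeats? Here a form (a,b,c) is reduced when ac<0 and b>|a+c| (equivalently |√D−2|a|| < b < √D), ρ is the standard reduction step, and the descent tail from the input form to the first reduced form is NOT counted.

D = 3760, ⌊√D⌋ = 61
descent: ρ → (22,36,-28)  [lands on river]
river: ρ → (-28,20,30)
river: ρ → (30,40,-18)
river: ρ → (-18,32,38)
river: ρ → (38,44,-12)
river: ρ → (-12,52,22)
ρ-cycle length = 6 (tail of 1 descent step not counted)

6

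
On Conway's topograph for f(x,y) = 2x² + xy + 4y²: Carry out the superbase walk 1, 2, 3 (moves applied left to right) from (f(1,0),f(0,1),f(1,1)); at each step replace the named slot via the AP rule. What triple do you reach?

start (2,4,7) = (f(1,0),f(0,1),f(1,1))
replace slot 1: 2·(4+7) − 2 = 20 → (20,4,7)
replace slot 2: 2·(20+7) − 4 = 50 → (20,50,7)
replace slot 3: 2·(20+50) − 7 = 133 → (20,50,133)

20,50,133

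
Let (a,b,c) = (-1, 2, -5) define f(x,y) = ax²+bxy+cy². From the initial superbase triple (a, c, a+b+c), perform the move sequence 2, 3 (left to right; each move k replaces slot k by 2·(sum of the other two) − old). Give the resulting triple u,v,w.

start (-1,-5,-4) = (f(1,0),f(0,1),f(1,1))
replace slot 2: 2·((-1)+(-4)) − (-5) = -5 → (-1,-5,-4)
replace slot 3: 2·((-1)+(-5)) − (-4) = -8 → (-1,-5,-8)

-1,-5,-8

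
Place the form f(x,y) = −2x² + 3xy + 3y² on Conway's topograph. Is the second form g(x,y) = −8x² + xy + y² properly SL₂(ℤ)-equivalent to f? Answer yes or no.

D₁ = 33, D₂ = 33
river cycle of f (length 4): (3, 3, -2), (-2, 5, 1), (1, 5, -2), (-2, 3, 3)
river cycle of g (length 4): (1, 5, -2), (-2, 3, 3), (3, 3, -2), (-2, 5, 1)
cycles coincide ⇒ equivalent

yes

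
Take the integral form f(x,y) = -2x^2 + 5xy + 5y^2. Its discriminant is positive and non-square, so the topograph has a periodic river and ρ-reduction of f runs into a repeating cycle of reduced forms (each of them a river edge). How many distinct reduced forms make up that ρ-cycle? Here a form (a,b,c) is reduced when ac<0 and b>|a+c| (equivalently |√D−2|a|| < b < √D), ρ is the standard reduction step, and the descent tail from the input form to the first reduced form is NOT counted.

D = 65, ⌊√D⌋ = 8
river: ρ → (5,5,-2)
river: ρ → (-2,7,2)
river: ρ → (2,5,-5)
river: ρ → (-5,5,2)
river: ρ → (2,7,-2)
river: ρ → (-2,5,5)
ρ-cycle length = 6 (tail of 0 descent steps not counted)

6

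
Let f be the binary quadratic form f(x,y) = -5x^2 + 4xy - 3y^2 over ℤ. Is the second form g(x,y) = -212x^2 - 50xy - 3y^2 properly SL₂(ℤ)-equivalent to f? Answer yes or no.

D₁ = -44, D₂ = -44
f is negative-definite; reduce −f:
−f: flip: (5,-4,3)→(3,4,5)
−f: translate: b→-2 (≡4 mod 6), so (3,4,5)→(3,-2,4)
−f: reduced (well bottom): (3,-2,4) with a≤c, −a<b≤a
flip sign back: reduced form of f is (-3,2,-4)
g is negative-definite; reduce −g:
−g: flip: (212,50,3)→(3,-50,212)
−g: translate: b→-2 (≡-50 mod 6), so (3,-50,212)→(3,-2,4)
−g: reduced (well bottom): (3,-2,4) with a≤c, −a<b≤a
flip sign back: reduced form of g is (-3,2,-4)
reduced forms (-3, 2, -4) vs (-3, 2, -4) ⇒ equivalent

yes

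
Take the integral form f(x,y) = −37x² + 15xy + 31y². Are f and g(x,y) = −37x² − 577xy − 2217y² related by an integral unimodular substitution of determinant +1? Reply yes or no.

D₁ = 4813, D₂ = 4813
river cycle of f (length 70): (31, 47, -21), (-21, 37, 41), (41, 45, -17), (-17, 57, 23), (23, 35, -39), (-39, 43, 19), (19, 33, -49), (-49, 65, 3), (3, 67, -27), (-27, 41, 29), … (60 more)
river cycle of g (length 70): (-37, 15, 31), (31, 47, -21), (-21, 37, 41), (41, 45, -17), (-17, 57, 23), (23, 35, -39), (-39, 43, 19), (19, 33, -49), (-49, 65, 3), (3, 67, -27), … (60 more)
cycles coincide ⇒ equivalent

yes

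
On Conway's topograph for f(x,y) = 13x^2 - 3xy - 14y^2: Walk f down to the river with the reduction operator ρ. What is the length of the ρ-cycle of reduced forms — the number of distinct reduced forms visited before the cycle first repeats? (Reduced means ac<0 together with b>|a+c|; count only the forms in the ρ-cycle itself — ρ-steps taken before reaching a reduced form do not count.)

D = 737, ⌊√D⌋ = 27
descent: ρ → (-14,3,13)  [lands on river]
river: ρ → (13,23,-4)
river: ρ → (-4,25,7)
river: ρ → (7,17,-16)
river: ρ → (-16,15,8)
river: ρ → (8,17,-14)
river: ρ → (-14,11,11)
river: ρ → (11,11,-14)
river: ρ → (-14,17,8)
river: ρ → (8,15,-16)
river: ρ → (-16,17,7)
river: ρ → (7,25,-4)
river: ρ → (-4,23,13)
river: ρ → (13,3,-14)
river: ρ → (-14,25,2)
river: ρ → (2,27,-1)
river: ρ → (-1,27,2)
river: ρ → (2,25,-14)
ρ-cycle length = 18 (tail of 1 descent step not counted)

18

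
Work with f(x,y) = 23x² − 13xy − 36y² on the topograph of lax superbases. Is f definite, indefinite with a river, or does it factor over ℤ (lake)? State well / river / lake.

D = b²−4ac = (-13)² − 4·23·(-36) = 3481
D = 59² is a perfect square ⇒ form factors over ℤ ⇒ lakes

lake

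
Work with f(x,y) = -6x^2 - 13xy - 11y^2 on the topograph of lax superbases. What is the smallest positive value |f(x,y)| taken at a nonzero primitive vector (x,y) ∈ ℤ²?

translate: b→1 (≡13 mod 12), so (6,13,11)→(6,1,4)
flip: (6,1,4)→(4,-1,6)
reduced (well bottom): (4,-1,6) with a≤c, −a<b≤a
well minimum |f| = |-4| = 4 (negative-definite)

4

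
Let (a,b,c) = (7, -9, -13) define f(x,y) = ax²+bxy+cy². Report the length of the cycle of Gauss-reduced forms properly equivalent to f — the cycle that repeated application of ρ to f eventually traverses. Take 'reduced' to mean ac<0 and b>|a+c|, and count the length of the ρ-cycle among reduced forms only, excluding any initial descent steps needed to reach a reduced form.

D = 445, ⌊√D⌋ = 21
descent: ρ → (-13,9,7)  [lands on river]
river: ρ → (7,19,-3)
river: ρ → (-3,17,13)
river: ρ → (13,9,-7)
river: ρ → (-7,19,3)
river: ρ → (3,17,-13)
ρ-cycle length = 6 (tail of 1 descent step not counted)

6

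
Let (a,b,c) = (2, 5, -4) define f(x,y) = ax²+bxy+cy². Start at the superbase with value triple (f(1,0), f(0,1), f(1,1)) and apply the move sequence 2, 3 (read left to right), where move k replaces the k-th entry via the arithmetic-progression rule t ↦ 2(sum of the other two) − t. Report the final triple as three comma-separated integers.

start (2,-4,3) = (f(1,0),f(0,1),f(1,1))
replace slot 2: 2·(2+3) − (-4) = 14 → (2,14,3)
replace slot 3: 2·(2+14) − 3 = 29 → (2,14,29)

2,14,29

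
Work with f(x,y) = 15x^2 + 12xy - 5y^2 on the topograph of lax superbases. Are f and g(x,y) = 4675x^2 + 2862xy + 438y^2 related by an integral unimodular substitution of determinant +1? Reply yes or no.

D₁ = 444, D₂ = 444
river cycle of f (length 6): (-5, 18, 6), (6, 18, -5), (-5, 12, 15), (15, 18, -2), (-2, 18, 15), (15, 12, -5)
river cycle of g (length 6): (-2, 18, 15), (15, 12, -5), (-5, 18, 6), (6, 18, -5), (-5, 12, 15), (15, 18, -2)
cycles coincide ⇒ equivalent

yes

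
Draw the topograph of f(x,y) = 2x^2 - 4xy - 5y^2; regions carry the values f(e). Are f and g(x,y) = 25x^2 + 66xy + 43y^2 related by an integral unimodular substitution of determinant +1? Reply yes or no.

D₁ = 56, D₂ = 56
river cycle of f (length 4): (-5, 4, 2), (2, 4, -5), (-5, 6, 1), (1, 6, -5)
river cycle of g (length 4): (2, 4, -5), (-5, 6, 1), (1, 6, -5), (-5, 4, 2)
cycles coincide ⇒ equivalent

yes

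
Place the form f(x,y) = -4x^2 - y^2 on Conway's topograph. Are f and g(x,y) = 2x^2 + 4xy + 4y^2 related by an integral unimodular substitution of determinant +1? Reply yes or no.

D₁ = -16, D₂ = -16
f is negative-definite; reduce −f:
−f: flip: (4,0,1)→(1,0,4)
−f: reduced (well bottom): (1,0,4) with a≤c, −a<b≤a
flip sign back: reduced form of f is (-1,0,-4)
g: translate: b→0 (≡4 mod 4), so (2,4,4)→(2,0,2)
g: reduced (well bottom): (2,0,2) with a≤c, −a<b≤a
reduced forms (-1, 0, -4) vs (2, 0, 2) ⇒ inequivalent

no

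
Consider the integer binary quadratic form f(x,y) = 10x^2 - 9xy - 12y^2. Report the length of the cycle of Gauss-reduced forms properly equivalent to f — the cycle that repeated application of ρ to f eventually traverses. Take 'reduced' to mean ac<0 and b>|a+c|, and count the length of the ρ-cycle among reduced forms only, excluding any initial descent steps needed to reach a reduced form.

D = 561, ⌊√D⌋ = 23
descent: ρ → (-12,9,10)  [lands on river]
river: ρ → (10,11,-11)
river: ρ → (-11,11,10)
river: ρ → (10,9,-12)
river: ρ → (-12,15,7)
river: ρ → (7,13,-14)
river: ρ → (-14,15,6)
river: ρ → (6,21,-5)
river: ρ → (-5,19,10)
river: ρ → (10,21,-3)
river: ρ → (-3,21,10)
river: ρ → (10,19,-5)
river: ρ → (-5,21,6)
river: ρ → (6,15,-14)
river: ρ → (-14,13,7)
river: ρ → (7,15,-12)
ρ-cycle length = 16 (tail of 1 descent step not counted)

16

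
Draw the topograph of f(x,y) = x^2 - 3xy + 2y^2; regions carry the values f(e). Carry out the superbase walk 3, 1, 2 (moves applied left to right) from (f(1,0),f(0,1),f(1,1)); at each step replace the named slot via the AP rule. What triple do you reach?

start (1,2,0) = (f(1,0),f(0,1),f(1,1))
replace slot 3: 2·(1+2) − 0 = 6 → (1,2,6)
replace slot 1: 2·(2+6) − 1 = 15 → (15,2,6)
replace slot 2: 2·(15+6) − 2 = 40 → (15,40,6)

15,40,6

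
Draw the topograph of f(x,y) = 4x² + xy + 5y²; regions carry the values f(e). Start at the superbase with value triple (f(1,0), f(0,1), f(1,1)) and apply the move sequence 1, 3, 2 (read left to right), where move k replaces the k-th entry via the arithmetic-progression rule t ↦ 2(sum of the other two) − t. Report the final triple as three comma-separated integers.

start (4,5,10) = (f(1,0),f(0,1),f(1,1))
replace slot 1: 2·(5+10) − 4 = 26 → (26,5,10)
replace slot 3: 2·(26+5) − 10 = 52 → (26,5,52)
replace slot 2: 2·(26+52) − 5 = 151 → (26,151,52)

26,151,52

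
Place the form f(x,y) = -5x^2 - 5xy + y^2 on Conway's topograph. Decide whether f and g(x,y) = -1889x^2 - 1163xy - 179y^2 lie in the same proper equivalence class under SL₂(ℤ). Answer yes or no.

D₁ = 45, D₂ = 45
river cycle of f (length 2): (1, 5, -5), (-5, 5, 1)
river cycle of g (length 2): (1, 5, -5), (-5, 5, 1)
cycles coincide ⇒ equivalent

yes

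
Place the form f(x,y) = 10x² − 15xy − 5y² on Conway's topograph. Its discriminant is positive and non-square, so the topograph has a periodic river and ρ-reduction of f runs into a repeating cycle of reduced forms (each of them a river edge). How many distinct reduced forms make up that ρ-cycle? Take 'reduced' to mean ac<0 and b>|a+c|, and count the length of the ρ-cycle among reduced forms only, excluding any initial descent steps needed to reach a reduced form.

D = 425, ⌊√D⌋ = 20
descent: ρ → (-5,15,10)  [lands on river]
river: ρ → (10,5,-10)
river: ρ → (-10,15,5)
river: ρ → (5,15,-10)
river: ρ → (-10,5,10)
river: ρ → (10,15,-5)
ρ-cycle length = 6 (tail of 1 descent step not counted)

6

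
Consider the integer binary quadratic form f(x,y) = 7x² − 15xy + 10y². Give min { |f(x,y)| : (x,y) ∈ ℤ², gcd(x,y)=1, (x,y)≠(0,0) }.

translate: b→-1 (≡-15 mod 14), so (7,-15,10)→(7,-1,2)
flip: (7,-1,2)→(2,1,7)
reduced (well bottom): (2,1,7) with a≤c, −a<b≤a
well minimum = a = 2

2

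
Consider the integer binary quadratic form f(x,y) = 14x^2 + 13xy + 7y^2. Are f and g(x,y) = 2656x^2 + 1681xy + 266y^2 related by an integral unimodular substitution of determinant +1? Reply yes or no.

D₁ = -223, D₂ = -223
f: flip: (14,13,7)→(7,-13,14)
f: translate: b→1 (≡-13 mod 14), so (7,-13,14)→(7,1,8)
f: reduced (well bottom): (7,1,8) with a≤c, −a<b≤a
g: flip: (2656,1681,266)→(266,-1681,2656)
g: translate: b→-85 (≡-1681 mod 532), so (266,-1681,2656)→(266,-85,7)
g: flip: (266,-85,7)→(7,85,266)
g: translate: b→1 (≡85 mod 14), so (7,85,266)→(7,1,8)
g: reduced (well bottom): (7,1,8) with a≤c, −a<b≤a
reduced forms (7, 1, 8) vs (7, 1, 8) ⇒ equivalent

yes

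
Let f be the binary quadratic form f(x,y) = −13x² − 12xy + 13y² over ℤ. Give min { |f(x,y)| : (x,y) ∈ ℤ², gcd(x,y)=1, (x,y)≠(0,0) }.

descent: ρ → (13,12,-13)  [lands on river]
river: ρ → (-13,14,12)
river: ρ → (12,10,-15)
river: ρ → (-15,20,7)
river: ρ → (7,22,-12)
river: ρ → (-12,26,3)
river: ρ → (3,28,-3)
river: ρ → (-3,26,12)
river: ρ → (12,22,-7)
river: ρ → (-7,20,15)
river: ρ → (15,10,-12)
river: ρ → (-12,14,13)
closes: descent 1, river 12
min |a| on river = 3

3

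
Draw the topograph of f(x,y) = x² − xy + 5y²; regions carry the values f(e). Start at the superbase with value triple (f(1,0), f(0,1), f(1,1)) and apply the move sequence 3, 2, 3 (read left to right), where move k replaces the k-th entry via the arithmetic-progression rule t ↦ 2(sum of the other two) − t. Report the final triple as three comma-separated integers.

start (1,5,5) = (f(1,0),f(0,1),f(1,1))
replace slot 3: 2·(1+5) − 5 = 7 → (1,5,7)
replace slot 2: 2·(1+7) − 5 = 11 → (1,11,7)
replace slot 3: 2·(1+11) − 7 = 17 → (1,11,17)

1,11,17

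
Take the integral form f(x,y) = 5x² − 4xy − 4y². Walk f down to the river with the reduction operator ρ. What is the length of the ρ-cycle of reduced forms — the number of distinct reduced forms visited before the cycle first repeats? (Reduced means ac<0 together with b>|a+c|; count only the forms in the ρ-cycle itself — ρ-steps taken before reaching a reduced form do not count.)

D = 96, ⌊√D⌋ = 9
descent: ρ → (-4,4,5)  [lands on river]
river: ρ → (5,6,-3)
river: ρ → (-3,6,5)
river: ρ → (5,4,-4)
ρ-cycle length = 4 (tail of 1 descent step not counted)

4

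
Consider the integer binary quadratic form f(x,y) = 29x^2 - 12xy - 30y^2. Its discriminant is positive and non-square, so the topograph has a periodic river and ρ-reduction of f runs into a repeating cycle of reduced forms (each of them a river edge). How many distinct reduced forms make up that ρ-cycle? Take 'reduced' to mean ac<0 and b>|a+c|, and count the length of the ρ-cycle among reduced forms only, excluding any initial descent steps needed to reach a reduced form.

D = 3624, ⌊√D⌋ = 60
descent: ρ → (-30,12,29)  [lands on river]
river: ρ → (29,46,-13)
river: ρ → (-13,58,5)
river: ρ → (5,52,-46)
river: ρ → (-46,40,11)
river: ρ → (11,48,-30)
ρ-cycle length = 6 (tail of 1 descent step not counted)

6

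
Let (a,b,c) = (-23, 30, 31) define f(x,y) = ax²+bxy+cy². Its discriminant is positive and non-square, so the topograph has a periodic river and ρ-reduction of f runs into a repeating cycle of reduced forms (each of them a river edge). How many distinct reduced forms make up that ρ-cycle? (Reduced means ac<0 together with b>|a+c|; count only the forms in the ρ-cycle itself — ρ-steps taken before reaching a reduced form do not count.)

D = 3752, ⌊√D⌋ = 61
river: ρ → (31,32,-22)
river: ρ → (-22,56,7)
river: ρ → (7,56,-22)
river: ρ → (-22,32,31)
river: ρ → (31,30,-23)
river: ρ → (-23,16,38)
river: ρ → (38,60,-1)
river: ρ → (-1,60,38)
river: ρ → (38,16,-23)
river: ρ → (-23,30,31)
ρ-cycle length = 10 (tail of 0 descent steps not counted)

10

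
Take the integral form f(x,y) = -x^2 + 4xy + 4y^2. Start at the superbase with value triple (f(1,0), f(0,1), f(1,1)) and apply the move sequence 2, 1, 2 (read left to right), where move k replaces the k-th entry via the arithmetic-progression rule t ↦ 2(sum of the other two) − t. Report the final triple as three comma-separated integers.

start (-1,4,7) = (f(1,0),f(0,1),f(1,1))
replace slot 2: 2·((-1)+7) − 4 = 8 → (-1,8,7)
replace slot 1: 2·(8+7) − (-1) = 31 → (31,8,7)
replace slot 2: 2·(31+7) − 8 = 68 → (31,68,7)

31,68,7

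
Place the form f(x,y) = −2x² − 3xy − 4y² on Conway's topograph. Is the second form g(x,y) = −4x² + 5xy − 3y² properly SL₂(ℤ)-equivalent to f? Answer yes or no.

D₁ = -23, D₂ = -23
f is negative-definite; reduce −f:
−f: translate: b→-1 (≡3 mod 4), so (2,3,4)→(2,-1,3)
−f: reduced (well bottom): (2,-1,3) with a≤c, −a<b≤a
flip sign back: reduced form of f is (-2,1,-3)
g is negative-definite; reduce −g:
−g: translate: b→3 (≡-5 mod 8), so (4,-5,3)→(4,3,2)
−g: flip: (4,3,2)→(2,-3,4)
−g: translate: b→1 (≡-3 mod 4), so (2,-3,4)→(2,1,3)
−g: reduced (well bottom): (2,1,3) with a≤c, −a<b≤a
flip sign back: reduced form of g is (-2,-1,-3)
reduced forms (-2, 1, -3) vs (-2, -1, -3) ⇒ inequivalent

no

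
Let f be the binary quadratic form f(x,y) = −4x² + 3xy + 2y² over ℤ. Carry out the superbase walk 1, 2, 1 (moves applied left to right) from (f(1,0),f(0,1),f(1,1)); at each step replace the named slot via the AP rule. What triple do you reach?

start (-4,2,1) = (f(1,0),f(0,1),f(1,1))
replace slot 1: 2·(2+1) − (-4) = 10 → (10,2,1)
replace slot 2: 2·(10+1) − 2 = 20 → (10,20,1)
replace slot 1: 2·(20+1) − 10 = 32 → (32,20,1)

32,20,1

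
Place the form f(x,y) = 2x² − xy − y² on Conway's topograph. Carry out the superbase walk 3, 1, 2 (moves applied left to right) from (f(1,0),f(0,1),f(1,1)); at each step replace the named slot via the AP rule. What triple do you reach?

start (2,-1,0) = (f(1,0),f(0,1),f(1,1))
replace slot 3: 2·(2+(-1)) − 0 = 2 → (2,-1,2)
replace slot 1: 2·((-1)+2) − 2 = 0 → (0,-1,2)
replace slot 2: 2·(0+2) − (-1) = 5 → (0,5,2)

0,5,2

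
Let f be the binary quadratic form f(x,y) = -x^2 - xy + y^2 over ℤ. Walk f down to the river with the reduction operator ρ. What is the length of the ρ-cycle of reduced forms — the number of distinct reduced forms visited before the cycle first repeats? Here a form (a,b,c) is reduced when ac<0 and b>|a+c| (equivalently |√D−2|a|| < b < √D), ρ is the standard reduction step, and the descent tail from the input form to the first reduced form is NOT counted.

D = 5, ⌊√D⌋ = 2
descent: ρ → (1,1,-1)  [lands on river]
river: ρ → (-1,1,1)
ρ-cycle length = 2 (tail of 1 descent step not counted)

2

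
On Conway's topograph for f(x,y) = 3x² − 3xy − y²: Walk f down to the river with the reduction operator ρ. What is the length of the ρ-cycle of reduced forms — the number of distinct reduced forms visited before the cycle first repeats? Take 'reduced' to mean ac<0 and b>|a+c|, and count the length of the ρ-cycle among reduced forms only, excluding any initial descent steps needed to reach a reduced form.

D = 21, ⌊√D⌋ = 4
descent: ρ → (-1,3,3)  [lands on river]
river: ρ → (3,3,-1)
ρ-cycle length = 2 (tail of 1 descent step not counted)

2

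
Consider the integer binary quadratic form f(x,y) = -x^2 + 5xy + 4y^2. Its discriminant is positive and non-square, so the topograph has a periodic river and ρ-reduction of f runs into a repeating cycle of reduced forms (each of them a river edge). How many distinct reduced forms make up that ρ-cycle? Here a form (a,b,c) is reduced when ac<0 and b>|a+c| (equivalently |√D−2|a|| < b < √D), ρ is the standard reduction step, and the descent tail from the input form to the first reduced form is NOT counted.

D = 41, ⌊√D⌋ = 6
river: ρ → (4,3,-2)
river: ρ → (-2,5,2)
river: ρ → (2,3,-4)
river: ρ → (-4,5,1)
river: ρ → (1,5,-4)
river: ρ → (-4,3,2)
river: ρ → (2,5,-2)
river: ρ → (-2,3,4)
river: ρ → (4,5,-1)
river: ρ → (-1,5,4)
ρ-cycle length = 10 (tail of 0 descent steps not counted)

10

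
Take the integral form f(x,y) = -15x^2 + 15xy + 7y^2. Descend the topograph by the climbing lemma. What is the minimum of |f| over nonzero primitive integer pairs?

river: ρ → (7,13,-17)
river: ρ → (-17,21,3)
river: ρ → (3,21,-17)
river: ρ → (-17,13,7)
river: ρ → (7,15,-15)
river: ρ → (-15,15,7)
closes: descent 0, river 6
min |a| on river = 3

3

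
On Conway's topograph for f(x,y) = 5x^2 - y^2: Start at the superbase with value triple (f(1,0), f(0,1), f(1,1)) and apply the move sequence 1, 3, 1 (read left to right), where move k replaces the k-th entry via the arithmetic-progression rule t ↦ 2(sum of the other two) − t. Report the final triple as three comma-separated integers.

start (5,-1,4) = (f(1,0),f(0,1),f(1,1))
replace slot 1: 2·((-1)+4) − 5 = 1 → (1,-1,4)
replace slot 3: 2·(1+(-1)) − 4 = -4 → (1,-1,-4)
replace slot 1: 2·((-1)+(-4)) − 1 = -11 → (-11,-1,-4)

-11,-1,-4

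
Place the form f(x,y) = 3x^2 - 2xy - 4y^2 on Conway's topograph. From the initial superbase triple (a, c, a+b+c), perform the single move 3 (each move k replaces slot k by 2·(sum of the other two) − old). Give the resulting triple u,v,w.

start (3,-4,-3) = (f(1,0),f(0,1),f(1,1))
replace slot 3: 2·(3+(-4)) − (-3) = 1 → (3,-4,1)

3,-4,1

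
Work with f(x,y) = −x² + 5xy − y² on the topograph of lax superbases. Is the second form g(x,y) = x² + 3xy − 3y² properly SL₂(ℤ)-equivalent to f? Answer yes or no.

D₁ = 21, D₂ = 21
river cycle of f (length 2): (-1, 3, 3), (3, 3, -1)
river cycle of g (length 2): (-3, 3, 1), (1, 3, -3)
cycles differ ⇒ inequivalent

no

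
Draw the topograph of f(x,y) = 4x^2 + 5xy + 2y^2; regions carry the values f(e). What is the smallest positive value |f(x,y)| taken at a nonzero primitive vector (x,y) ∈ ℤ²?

translate: b→-3 (≡5 mod 8), so (4,5,2)→(4,-3,1)
flip: (4,-3,1)→(1,3,4)
translate: b→1 (≡3 mod 2), so (1,3,4)→(1,1,2)
reduced (well bottom): (1,1,2) with a≤c, −a<b≤a
well minimum = a = 1

1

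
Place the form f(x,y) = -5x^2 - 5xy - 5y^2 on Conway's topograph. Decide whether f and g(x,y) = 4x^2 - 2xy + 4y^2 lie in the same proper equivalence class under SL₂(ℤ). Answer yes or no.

D₁ = -75, D₂ = -60
discriminants differ ⇒ not SL₂(ℤ)-equivalent

no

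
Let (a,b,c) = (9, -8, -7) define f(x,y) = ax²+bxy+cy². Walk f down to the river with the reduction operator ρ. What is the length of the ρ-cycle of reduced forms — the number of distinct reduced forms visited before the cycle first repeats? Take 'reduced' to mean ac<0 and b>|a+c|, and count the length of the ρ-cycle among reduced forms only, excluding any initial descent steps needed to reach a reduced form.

D = 316, ⌊√D⌋ = 17
descent: ρ → (-7,8,9)  [lands on river]
river: ρ → (9,10,-6)
river: ρ → (-6,14,5)
river: ρ → (5,16,-3)
river: ρ → (-3,14,10)
river: ρ → (10,6,-7)
ρ-cycle length = 6 (tail of 1 descent step not counted)

6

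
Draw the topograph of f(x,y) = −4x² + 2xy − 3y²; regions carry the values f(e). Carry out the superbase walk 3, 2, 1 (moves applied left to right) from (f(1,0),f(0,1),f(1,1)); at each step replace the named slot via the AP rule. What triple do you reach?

start (-4,-3,-5) = (f(1,0),f(0,1),f(1,1))
replace slot 3: 2·((-4)+(-3)) − (-5) = -9 → (-4,-3,-9)
replace slot 2: 2·((-4)+(-9)) − (-3) = -23 → (-4,-23,-9)
replace slot 1: 2·((-23)+(-9)) − (-4) = -60 → (-60,-23,-9)

-60,-23,-9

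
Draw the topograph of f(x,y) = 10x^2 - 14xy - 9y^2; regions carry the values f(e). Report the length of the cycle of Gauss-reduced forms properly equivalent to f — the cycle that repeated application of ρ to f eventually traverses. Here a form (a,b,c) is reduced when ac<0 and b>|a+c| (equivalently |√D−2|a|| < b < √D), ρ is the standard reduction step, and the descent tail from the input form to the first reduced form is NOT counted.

D = 556, ⌊√D⌋ = 23
descent: ρ → (-9,14,10)  [lands on river]
river: ρ → (10,6,-13)
river: ρ → (-13,20,3)
river: ρ → (3,22,-6)
river: ρ → (-6,14,15)
river: ρ → (15,16,-5)
river: ρ → (-5,14,18)
river: ρ → (18,22,-1)
river: ρ → (-1,22,18)
river: ρ → (18,14,-5)
river: ρ → (-5,16,15)
river: ρ → (15,14,-6)
river: ρ → (-6,22,3)
river: ρ → (3,20,-13)
river: ρ → (-13,6,10)
river: ρ → (10,14,-9)
river: ρ → (-9,22,2)
river: ρ → (2,22,-9)
ρ-cycle length = 18 (tail of 1 descent step not counted)

18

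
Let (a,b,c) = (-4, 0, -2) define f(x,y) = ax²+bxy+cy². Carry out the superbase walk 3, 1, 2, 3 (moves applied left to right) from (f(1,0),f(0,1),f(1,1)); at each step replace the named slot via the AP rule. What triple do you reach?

start (-4,-2,-6) = (f(1,0),f(0,1),f(1,1))
replace slot 3: 2·((-4)+(-2)) − (-6) = -6 → (-4,-2,-6)
replace slot 1: 2·((-2)+(-6)) − (-4) = -12 → (-12,-2,-6)
replace slot 2: 2·((-12)+(-6)) − (-2) = -34 → (-12,-34,-6)
replace slot 3: 2·((-12)+(-34)) − (-6) = -86 → (-12,-34,-86)

-12,-34,-86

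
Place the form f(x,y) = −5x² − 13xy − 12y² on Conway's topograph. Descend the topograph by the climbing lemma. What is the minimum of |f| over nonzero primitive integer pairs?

translate: b→3 (≡13 mod 10), so (5,13,12)→(5,3,4)
flip: (5,3,4)→(4,-3,5)
reduced (well bottom): (4,-3,5) with a≤c, −a<b≤a
well minimum |f| = |-4| = 4 (negative-definite)

4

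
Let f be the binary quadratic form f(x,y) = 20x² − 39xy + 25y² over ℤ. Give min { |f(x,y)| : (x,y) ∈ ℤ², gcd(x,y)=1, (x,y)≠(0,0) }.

translate: b→1 (≡-39 mod 40), so (20,-39,25)→(20,1,6)
flip: (20,1,6)→(6,-1,20)
reduced (well bottom): (6,-1,20) with a≤c, −a<b≤a
well minimum = a = 6

6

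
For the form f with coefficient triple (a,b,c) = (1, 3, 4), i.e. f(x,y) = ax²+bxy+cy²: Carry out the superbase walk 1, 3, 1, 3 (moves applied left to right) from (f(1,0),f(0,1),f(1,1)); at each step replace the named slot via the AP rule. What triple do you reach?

start (1,4,8) = (f(1,0),f(0,1),f(1,1))
replace slot 1: 2·(4+8) − 1 = 23 → (23,4,8)
replace slot 3: 2·(23+4) − 8 = 46 → (23,4,46)
replace slot 1: 2·(4+46) − 23 = 77 → (77,4,46)
replace slot 3: 2·(77+4) − 46 = 116 → (77,4,116)

77,4,116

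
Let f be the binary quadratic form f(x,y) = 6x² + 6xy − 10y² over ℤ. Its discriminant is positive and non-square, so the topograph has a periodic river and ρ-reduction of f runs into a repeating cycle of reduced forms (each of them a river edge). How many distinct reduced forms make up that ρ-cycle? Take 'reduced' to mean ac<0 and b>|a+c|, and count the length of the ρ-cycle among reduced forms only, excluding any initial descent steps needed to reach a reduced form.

D = 276, ⌊√D⌋ = 16
river: ρ → (-10,14,2)
river: ρ → (2,14,-10)
river: ρ → (-10,6,6)
river: ρ → (6,6,-10)
ρ-cycle length = 4 (tail of 0 descent steps not counted)

4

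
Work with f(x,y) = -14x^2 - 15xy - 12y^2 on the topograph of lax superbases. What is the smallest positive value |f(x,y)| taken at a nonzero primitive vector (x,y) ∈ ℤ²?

translate: b→-13 (≡15 mod 28), so (14,15,12)→(14,-13,11)
flip: (14,-13,11)→(11,13,14)
translate: b→-9 (≡13 mod 22), so (11,13,14)→(11,-9,12)
reduced (well bottom): (11,-9,12) with a≤c, −a<b≤a
well minimum |f| = |-11| = 11 (negative-definite)

11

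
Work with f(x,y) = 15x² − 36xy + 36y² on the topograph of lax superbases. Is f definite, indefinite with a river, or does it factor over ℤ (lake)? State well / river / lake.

D = b²−4ac = (-36)² − 4·15·36 = -864
D < 0 ⇒ definite ⇒ every region one sign ⇒ single well

well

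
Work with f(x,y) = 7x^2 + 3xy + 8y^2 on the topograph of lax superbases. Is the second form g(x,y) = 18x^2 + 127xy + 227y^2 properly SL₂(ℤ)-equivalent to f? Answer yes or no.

D₁ = -215, D₂ = -215
f: reduced (well bottom): (7,3,8) with a≤c, −a<b≤a
g: translate: b→-17 (≡127 mod 36), so (18,127,227)→(18,-17,7)
g: flip: (18,-17,7)→(7,17,18)
g: translate: b→3 (≡17 mod 14), so (7,17,18)→(7,3,8)
g: reduced (well bottom): (7,3,8) with a≤c, −a<b≤a
reduced forms (7, 3, 8) vs (7, 3, 8) ⇒ equivalent

yes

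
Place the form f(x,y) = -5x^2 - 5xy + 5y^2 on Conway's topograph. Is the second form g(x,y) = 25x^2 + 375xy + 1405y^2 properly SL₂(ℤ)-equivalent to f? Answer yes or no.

D₁ = 125, D₂ = 125
river cycle of f (length 2): (5, 5, -5), (-5, 5, 5)
river cycle of g (length 2): (5, 5, -5), (-5, 5, 5)
cycles coincide ⇒ equivalent

yes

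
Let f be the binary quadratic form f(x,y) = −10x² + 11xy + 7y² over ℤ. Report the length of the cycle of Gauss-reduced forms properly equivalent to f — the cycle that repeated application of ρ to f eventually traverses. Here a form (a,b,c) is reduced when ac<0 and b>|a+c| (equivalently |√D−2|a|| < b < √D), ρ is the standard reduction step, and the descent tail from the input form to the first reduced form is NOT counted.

D = 401, ⌊√D⌋ = 20
river: ρ → (7,17,-4)
river: ρ → (-4,15,11)
river: ρ → (11,7,-8)
river: ρ → (-8,9,10)
river: ρ → (10,11,-7)
river: ρ → (-7,17,4)
river: ρ → (4,15,-11)
river: ρ → (-11,7,8)
river: ρ → (8,9,-10)
river: ρ → (-10,11,7)
ρ-cycle length = 10 (tail of 0 descent steps not counted)

10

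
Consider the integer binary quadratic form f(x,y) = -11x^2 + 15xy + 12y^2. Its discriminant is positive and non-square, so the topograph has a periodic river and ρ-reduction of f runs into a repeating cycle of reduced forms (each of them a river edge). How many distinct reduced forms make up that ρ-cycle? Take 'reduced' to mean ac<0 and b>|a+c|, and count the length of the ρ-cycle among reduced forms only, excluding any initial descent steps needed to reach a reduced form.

D = 753, ⌊√D⌋ = 27
river: ρ → (12,9,-14)
river: ρ → (-14,19,7)
river: ρ → (7,23,-8)
river: ρ → (-8,25,4)
river: ρ → (4,23,-14)
river: ρ → (-14,5,13)
river: ρ → (13,21,-6)
river: ρ → (-6,27,1)
river: ρ → (1,27,-6)
river: ρ → (-6,21,13)
river: ρ → (13,5,-14)
river: ρ → (-14,23,4)
river: ρ → (4,25,-8)
river: ρ → (-8,23,7)
river: ρ → (7,19,-14)
river: ρ → (-14,9,12)
river: ρ → (12,15,-11)
river: ρ → (-11,7,16)
river: ρ → (16,25,-2)
river: ρ → (-2,27,3)
river: ρ → (3,27,-2)
river: ρ → (-2,25,16)
river: ρ → (16,7,-11)
river: ρ → (-11,15,12)
ρ-cycle length = 24 (tail of 0 descent steps not counted)

24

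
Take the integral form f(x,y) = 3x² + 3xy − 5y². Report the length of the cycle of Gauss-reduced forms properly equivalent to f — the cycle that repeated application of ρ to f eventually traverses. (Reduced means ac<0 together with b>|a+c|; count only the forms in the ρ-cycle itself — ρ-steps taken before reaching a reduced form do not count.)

D = 69, ⌊√D⌋ = 8
river: ρ → (-5,7,1)
river: ρ → (1,7,-5)
river: ρ → (-5,3,3)
river: ρ → (3,3,-5)
ρ-cycle length = 4 (tail of 0 descent steps not counted)

4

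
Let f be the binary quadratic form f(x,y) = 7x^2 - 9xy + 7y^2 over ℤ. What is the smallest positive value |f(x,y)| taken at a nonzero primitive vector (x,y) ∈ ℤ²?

translate: b→5 (≡-9 mod 14), so (7,-9,7)→(7,5,5)
flip: (7,5,5)→(5,-5,7)
translate: b→5 (≡-5 mod 10), so (5,-5,7)→(5,5,7)
reduced (well bottom): (5,5,7) with a≤c, −a<b≤a
well minimum = a = 5

5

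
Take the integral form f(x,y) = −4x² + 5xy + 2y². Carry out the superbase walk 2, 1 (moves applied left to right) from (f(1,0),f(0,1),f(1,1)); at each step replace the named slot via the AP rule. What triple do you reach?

start (-4,2,3) = (f(1,0),f(0,1),f(1,1))
replace slot 2: 2·((-4)+3) − 2 = -4 → (-4,-4,3)
replace slot 1: 2·((-4)+3) − (-4) = 2 → (2,-4,3)

2,-4,3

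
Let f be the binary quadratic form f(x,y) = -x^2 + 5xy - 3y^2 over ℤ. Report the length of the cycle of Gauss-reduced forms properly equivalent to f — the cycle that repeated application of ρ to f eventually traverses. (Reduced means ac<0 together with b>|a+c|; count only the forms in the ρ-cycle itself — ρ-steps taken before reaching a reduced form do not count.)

D = 13, ⌊√D⌋ = 3
descent: ρ → (-3,1,1)
descent: ρ → (1,3,-1)  [lands on river]
river: ρ → (-1,3,1)
ρ-cycle length = 2 (tail of 2 descent steps not counted)

2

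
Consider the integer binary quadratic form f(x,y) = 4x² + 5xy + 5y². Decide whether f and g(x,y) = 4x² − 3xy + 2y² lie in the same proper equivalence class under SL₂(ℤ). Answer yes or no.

D₁ = -55, D₂ = -23
discriminants differ ⇒ not SL₂(ℤ)-equivalent

no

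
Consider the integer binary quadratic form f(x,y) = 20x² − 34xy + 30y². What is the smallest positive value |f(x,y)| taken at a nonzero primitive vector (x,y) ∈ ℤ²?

translate: b→6 (≡-34 mod 40), so (20,-34,30)→(20,6,16)
flip: (20,6,16)→(16,-6,20)
reduced (well bottom): (16,-6,20) with a≤c, −a<b≤a
well minimum = a = 16

16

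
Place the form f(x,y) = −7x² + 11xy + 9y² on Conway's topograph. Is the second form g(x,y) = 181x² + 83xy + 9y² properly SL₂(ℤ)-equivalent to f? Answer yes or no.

D₁ = 373, D₂ = 373
river cycle of f (length 14): (9, 7, -9), (-9, 11, 7), (7, 17, -3), (-3, 19, 1), (1, 19, -3), (-3, 17, 7), (7, 11, -9), (-9, 7, 9), (9, 11, -7), (-7, 17, 3), … (4 more)
river cycle of g (length 14): (9, 7, -9), (-9, 11, 7), (7, 17, -3), (-3, 19, 1), (1, 19, -3), (-3, 17, 7), (7, 11, -9), (-9, 7, 9), (9, 11, -7), (-7, 17, 3), … (4 more)
cycles coincide ⇒ equivalent

yes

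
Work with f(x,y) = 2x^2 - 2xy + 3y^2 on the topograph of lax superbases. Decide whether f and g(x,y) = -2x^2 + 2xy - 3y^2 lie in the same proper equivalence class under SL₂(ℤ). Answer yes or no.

D₁ = -20, D₂ = -20
f: translate: b→2 (≡-2 mod 4), so (2,-2,3)→(2,2,3)
f: reduced (well bottom): (2,2,3) with a≤c, −a<b≤a
g is negative-definite; reduce −g:
−g: translate: b→2 (≡-2 mod 4), so (2,-2,3)→(2,2,3)
−g: reduced (well bottom): (2,2,3) with a≤c, −a<b≤a
flip sign back: reduced form of g is (-2,-2,-3)
reduced forms (2, 2, 3) vs (-2, -2, -3) ⇒ inequivalent

no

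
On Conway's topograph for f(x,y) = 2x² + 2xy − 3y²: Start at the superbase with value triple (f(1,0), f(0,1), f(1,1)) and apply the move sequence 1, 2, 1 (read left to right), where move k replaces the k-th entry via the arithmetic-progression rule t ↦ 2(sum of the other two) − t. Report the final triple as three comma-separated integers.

start (2,-3,1) = (f(1,0),f(0,1),f(1,1))
replace slot 1: 2·((-3)+1) − 2 = -6 → (-6,-3,1)
replace slot 2: 2·((-6)+1) − (-3) = -7 → (-6,-7,1)
replace slot 1: 2·((-7)+1) − (-6) = -6 → (-6,-7,1)

-6,-7,1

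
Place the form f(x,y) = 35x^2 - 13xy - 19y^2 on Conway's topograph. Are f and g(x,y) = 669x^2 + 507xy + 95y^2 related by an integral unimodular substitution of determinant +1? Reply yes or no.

D₁ = 2829, D₂ = 2829
river cycle of f (length 12): (-19, 51, 3), (3, 51, -19), (-19, 25, 29), (29, 33, -15), (-15, 27, 35), (35, 43, -7), (-7, 41, 41), (41, 41, -7), (-7, 43, 35), (35, 27, -15), … (2 more)
river cycle of g (length 12): (3, 51, -19), (-19, 25, 29), (29, 33, -15), (-15, 27, 35), (35, 43, -7), (-7, 41, 41), (41, 41, -7), (-7, 43, 35), (35, 27, -15), (-15, 33, 29), … (2 more)
cycles coincide ⇒ equivalent

yes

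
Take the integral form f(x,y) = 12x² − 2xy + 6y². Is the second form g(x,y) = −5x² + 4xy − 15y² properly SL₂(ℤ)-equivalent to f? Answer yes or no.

D₁ = -284, D₂ = -284
f: flip: (12,-2,6)→(6,2,12)
f: reduced (well bottom): (6,2,12) with a≤c, −a<b≤a
g is negative-definite; reduce −g:
−g: reduced (well bottom): (5,-4,15) with a≤c, −a<b≤a
flip sign back: reduced form of g is (-5,4,-15)
reduced forms (6, 2, 12) vs (-5, 4, -15) ⇒ inequivalent

no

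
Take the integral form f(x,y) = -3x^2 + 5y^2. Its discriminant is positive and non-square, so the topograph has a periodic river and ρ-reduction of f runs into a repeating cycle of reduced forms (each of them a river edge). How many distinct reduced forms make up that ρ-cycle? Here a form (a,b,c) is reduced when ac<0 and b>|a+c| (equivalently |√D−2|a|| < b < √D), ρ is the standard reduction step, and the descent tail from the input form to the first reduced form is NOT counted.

D = 60, ⌊√D⌋ = 7
descent: ρ → (5,0,-3)
descent: ρ → (-3,6,2)  [lands on river]
river: ρ → (2,6,-3)
ρ-cycle length = 2 (tail of 2 descent steps not counted)

2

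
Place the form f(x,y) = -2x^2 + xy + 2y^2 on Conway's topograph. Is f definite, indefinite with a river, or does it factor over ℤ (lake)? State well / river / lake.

D = b²−4ac = 1² − 4·(-2)·2 = 17
D > 0 non-square ⇒ indefinite ⇒ periodic river

river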